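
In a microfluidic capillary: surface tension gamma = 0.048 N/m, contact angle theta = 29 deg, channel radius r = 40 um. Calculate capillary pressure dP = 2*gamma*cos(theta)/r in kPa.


Step 1: cos(29 deg) = 0.8746
Step 2: Convert r to m: r = 40e-6 m
Step 3: dP = 2 * 0.048 * 0.8746 / 40e-6 = 2099.0 Pa
Step 4: Convert Pa to kPa (divide by 1000).
dP = 2.1 kPa


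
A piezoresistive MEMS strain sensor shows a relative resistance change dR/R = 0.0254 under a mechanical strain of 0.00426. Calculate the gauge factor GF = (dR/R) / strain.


Step 1: Identify values.
dR/R = 0.0254, strain = 0.00426
Step 2: GF = (dR/R) / strain = 0.0254 / 0.00426
GF = 6.0


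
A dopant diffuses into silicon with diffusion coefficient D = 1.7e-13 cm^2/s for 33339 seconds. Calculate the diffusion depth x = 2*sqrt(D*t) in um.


Step 1: Compute D*t = 1.7e-13 * 33339 = 5.66763e-09 cm^2
Step 2: sqrt(D*t) = 7.52837e-05 cm
Step 3: x = 2 * 7.52837e-05 cm = 1.505674e-04 cm
Step 4: Convert to um (1 cm = 1e4 um): x = 1.506 um


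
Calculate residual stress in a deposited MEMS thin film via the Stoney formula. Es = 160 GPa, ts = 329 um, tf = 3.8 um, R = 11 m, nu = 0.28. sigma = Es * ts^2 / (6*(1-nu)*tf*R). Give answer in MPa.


Step 1: Compute numerator: Es * ts^2 = 160 * 329^2 = 17318560 (GPa*um^2)
Step 2: Compute denominator (R in um): 6*(1-nu)*tf*R = 6*0.72*3.8*11e6 = 180576000.0 (um^2)
Step 3: sigma (GPa) = 17318560 / 180576000.0 = 9.5907e-02 GPa
Step 4: Convert to MPa (x1000): sigma = 95.9 MPa


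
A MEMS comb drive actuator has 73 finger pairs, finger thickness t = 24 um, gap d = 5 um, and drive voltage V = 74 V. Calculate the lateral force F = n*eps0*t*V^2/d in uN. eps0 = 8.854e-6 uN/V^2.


Step 1: Parameters: n=73, eps0=8.854e-6 uN/V^2, t=24 um, V=74 V, d=5 um
Step 2: V^2 = 5476
Step 3: F = 73 * 8.854e-6 * 24 * 5476 / 5
F = 16.989 uN


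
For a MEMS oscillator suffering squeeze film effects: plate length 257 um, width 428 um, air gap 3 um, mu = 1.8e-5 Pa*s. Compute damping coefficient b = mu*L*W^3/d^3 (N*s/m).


Step 1: Convert to SI.
L = 257e-6 m, W = 428e-6 m, d = 3e-6 m
Step 2: W^3 = (428e-6)^3 = 7.84e-11 m^3
Step 3: d^3 = (3e-6)^3 = 2.70e-17 m^3
Step 4: b = 1.8e-5 * 257e-6 * 7.84e-11 / 2.70e-17
b = 1.34e-02 N*s/m


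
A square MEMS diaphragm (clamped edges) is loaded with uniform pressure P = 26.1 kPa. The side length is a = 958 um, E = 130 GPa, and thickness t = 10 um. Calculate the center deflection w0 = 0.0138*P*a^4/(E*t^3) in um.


Step 1: Convert pressure to compatible units (E is in GPa, so P in GPa).
P = 26.1 kPa = 26.1e-6 GPa
Step 2: Compute numerator: 0.0138 * P * a^4.
a^4 = 958^4 = 842290759696
numerator = 0.0138 * 26.1e-6 * 842290759696 = 3.033763e+05
Step 3: Compute denominator: E * t^3 = 130 * 10^3 = 130000
Step 4: w0 = numerator / denominator = 3.033763e+05 / 130000 = 2.3337 um


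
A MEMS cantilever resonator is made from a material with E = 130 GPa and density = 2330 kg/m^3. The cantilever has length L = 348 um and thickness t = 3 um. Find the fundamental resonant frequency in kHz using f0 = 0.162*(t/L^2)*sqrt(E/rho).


Step 1: Convert units to SI.
t_SI = 3e-6 m, L_SI = 348e-6 m
Step 2: Calculate sqrt(E/rho).
sqrt(130e9 / 2330) = 7469.54 m/s
Step 3: Compute f0.
f0 = 0.162 * 3e-6 / (348e-6)^2 * 7469.54 = 29975.9 Hz = 29.98 kHz


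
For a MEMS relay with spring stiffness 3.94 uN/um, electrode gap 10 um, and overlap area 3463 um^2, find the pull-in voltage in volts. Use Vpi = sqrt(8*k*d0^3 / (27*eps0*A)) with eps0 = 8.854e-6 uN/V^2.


Step 1: Compute numerator: 8 * k * d0^3 = 8 * 3.94 * 10^3 = 31520.0
Step 2: Compute denominator: 27 * eps0 * A = 27 * 8.854e-6 * 3463 = 0.827858
Step 3: Vpi = sqrt(31520.0 / 0.827858)
Vpi = 195.13 V


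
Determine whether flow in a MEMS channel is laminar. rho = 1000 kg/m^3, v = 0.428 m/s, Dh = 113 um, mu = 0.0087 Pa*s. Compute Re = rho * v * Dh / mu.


Step 1: Convert Dh to meters: Dh = 113e-6 m
Step 2: Re = rho * v * Dh / mu
Re = 1000 * 0.428 * 113e-6 / 0.0087
Re = 5.559
Since Re = 5.559 is below ~2300, the flow is laminar.


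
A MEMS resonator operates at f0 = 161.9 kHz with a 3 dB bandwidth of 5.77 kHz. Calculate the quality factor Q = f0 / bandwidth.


Step 1: Q = f0 / bandwidth
Step 2: Q = 161.9 / 5.77
Q = 28.1


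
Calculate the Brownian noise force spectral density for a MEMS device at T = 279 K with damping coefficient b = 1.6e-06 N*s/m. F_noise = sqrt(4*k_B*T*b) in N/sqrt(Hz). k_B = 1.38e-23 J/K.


Step 1: Compute 4 * k_B * T * b
= 4 * 1.38e-23 * 279 * 1.6e-06
= 2.4641e-26 N^2/Hz
Step 2: F_noise = sqrt(2.4641e-26)
F_noise = 1.57e-13 N/sqrt(Hz)


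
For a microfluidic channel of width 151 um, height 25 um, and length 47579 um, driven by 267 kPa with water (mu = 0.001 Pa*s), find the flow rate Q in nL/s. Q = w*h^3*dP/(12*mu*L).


Step 1: Convert all dimensions to SI (meters).
w = 151e-6 m, h = 25e-6 m, L = 47579e-6 m, dP = 267e3 Pa
Step 2: Q = w * h^3 * dP / (12 * mu * L)
Q = 151e-6 * (25e-6)^3 * 267e3 / (12 * 0.001 * 47579e-6) = 1.10334588e-09 m^3/s
Step 3: Convert Q from m^3/s to nL/s (1 m^3 = 1e12 nL, so multiply by 1e12).
Q = 1103.346 nL/s


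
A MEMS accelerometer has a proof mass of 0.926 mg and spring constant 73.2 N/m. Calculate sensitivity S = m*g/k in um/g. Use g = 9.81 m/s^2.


Step 1: Convert mass: m = 0.926 mg = 9.26e-07 kg
Step 2: S = m * g / k = 9.26e-07 * 9.81 / 73.2
Step 3: S = 1.24e-07 m/g
Step 4: Convert to um/g: S = 0.124 um/g


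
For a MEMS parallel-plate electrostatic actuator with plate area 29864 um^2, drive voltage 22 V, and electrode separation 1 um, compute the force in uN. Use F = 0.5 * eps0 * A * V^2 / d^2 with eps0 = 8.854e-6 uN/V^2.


Step 1: Identify parameters.
eps0 = 8.854e-6 uN/V^2, A = 29864 um^2, V = 22 V, d = 1 um
Step 2: Compute V^2 = 22^2 = 484
Step 3: Compute d^2 = 1^2 = 1
Step 4: F = 0.5 * 8.854e-6 * 29864 * 484 / 1
F = 63.989 uN


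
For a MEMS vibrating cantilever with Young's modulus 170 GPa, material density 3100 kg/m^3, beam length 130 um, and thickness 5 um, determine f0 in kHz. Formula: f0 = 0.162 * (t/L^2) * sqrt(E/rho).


Step 1: Convert units to SI.
t_SI = 5e-6 m, L_SI = 130e-6 m
Step 2: Calculate sqrt(E/rho).
sqrt(170e9 / 3100) = 7405.32 m/s
Step 3: Compute f0.
f0 = 0.162 * 5e-6 / (130e-6)^2 * 7405.32 = 354929.5 Hz = 354.93 kHz


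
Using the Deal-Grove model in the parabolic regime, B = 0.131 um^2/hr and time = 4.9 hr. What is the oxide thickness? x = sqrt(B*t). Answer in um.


Step 1: Compute B*t = 0.131 * 4.9 = 0.6419
Step 2: x = sqrt(0.6419)
x = 0.801 um


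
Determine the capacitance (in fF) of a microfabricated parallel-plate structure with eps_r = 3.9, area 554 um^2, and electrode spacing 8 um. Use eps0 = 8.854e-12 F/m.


Step 1: Convert area to m^2: A = 554e-12 m^2
Step 2: Convert gap to m: d = 8e-6 m
Step 3: C = eps0 * eps_r * A / d
C = 8.854e-12 * 3.9 * 554e-12 / 8e-6
Step 4: Convert to fF (multiply by 1e15).
C = 2.39 fF


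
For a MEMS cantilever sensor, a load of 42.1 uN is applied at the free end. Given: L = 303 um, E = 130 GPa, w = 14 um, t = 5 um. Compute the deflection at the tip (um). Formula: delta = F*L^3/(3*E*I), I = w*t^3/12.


Step 1: Calculate the second moment of area.
I = w * t^3 / 12 = 14 * 5^3 / 12 = 145.8333 um^4
Step 2: Convert E to consistent units (1 GPa = 1000 uN/um^2).
E = 130 GPa = 130000 uN/um^2
Step 3: Calculate tip deflection.
delta = F * L^3 / (3 * E * I)
delta = 42.1 * 303^3 / (3 * 130000 * 145.8333)
delta = 20.5915 um


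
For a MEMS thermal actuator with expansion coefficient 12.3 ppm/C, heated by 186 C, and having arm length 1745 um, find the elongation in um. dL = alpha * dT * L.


Step 1: Convert CTE: alpha = 12.3 ppm/C = 12.3e-6 /C
Step 2: dL = 12.3e-6 * 186 * 1745
dL = 3.9922 um


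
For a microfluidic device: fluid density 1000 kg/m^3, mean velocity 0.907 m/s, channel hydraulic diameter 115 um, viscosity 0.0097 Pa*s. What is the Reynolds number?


Step 1: Convert Dh to meters: Dh = 115e-6 m
Step 2: Re = rho * v * Dh / mu
Re = 1000 * 0.907 * 115e-6 / 0.0097
Re = 10.753


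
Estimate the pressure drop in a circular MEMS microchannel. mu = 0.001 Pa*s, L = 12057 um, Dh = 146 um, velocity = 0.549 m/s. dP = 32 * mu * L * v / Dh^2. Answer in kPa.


Step 1: Convert to SI: L = 12057e-6 m, Dh = 146e-6 m
Step 2: dP = 32 * 0.001 * 12057e-6 * 0.549 / (146e-6)^2
Step 3: dP = 9937.01 Pa
Step 4: Convert to kPa: dP = 9.94 kPa


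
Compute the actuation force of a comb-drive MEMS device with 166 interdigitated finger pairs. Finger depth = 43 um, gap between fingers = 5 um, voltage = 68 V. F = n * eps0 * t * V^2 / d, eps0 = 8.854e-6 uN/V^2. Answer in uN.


Step 1: Parameters: n=166, eps0=8.854e-6 uN/V^2, t=43 um, V=68 V, d=5 um
Step 2: V^2 = 4624
Step 3: F = 166 * 8.854e-6 * 43 * 4624 / 5
F = 58.447 uN


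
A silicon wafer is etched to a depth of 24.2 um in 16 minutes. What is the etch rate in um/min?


Step 1: Etch rate = depth / time
Step 2: rate = 24.2 / 16
rate = 1.513 um/min


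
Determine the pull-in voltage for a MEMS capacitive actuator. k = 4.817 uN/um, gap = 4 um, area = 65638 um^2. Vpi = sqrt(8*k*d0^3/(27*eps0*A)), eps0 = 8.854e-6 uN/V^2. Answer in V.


Step 1: Compute numerator: 8 * k * d0^3 = 8 * 4.817 * 4^3 = 2466.304
Step 2: Compute denominator: 27 * eps0 * A = 27 * 8.854e-6 * 65638 = 15.691289
Step 3: Vpi = sqrt(2466.304 / 15.691289)
Vpi = 12.54 V


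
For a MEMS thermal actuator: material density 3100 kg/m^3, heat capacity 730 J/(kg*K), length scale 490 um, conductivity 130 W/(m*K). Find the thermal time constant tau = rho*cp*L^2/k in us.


Step 1: Convert L to m: L = 490e-6 m
Step 2: L^2 = (490e-6)^2 = 2.401e-07 m^2
Step 3: tau = 3100 * 730 * 2.401e-07 / 130 = 4.17958692e-03 s
Step 4: Convert to microseconds (multiply by 1e6).
tau = 4179.587 us


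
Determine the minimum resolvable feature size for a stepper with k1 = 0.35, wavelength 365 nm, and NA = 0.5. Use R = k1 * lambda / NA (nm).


Step 1: Identify values: k1 = 0.35, lambda = 365 nm, NA = 0.5
Step 2: R = k1 * lambda / NA
R = 0.35 * 365 / 0.5
R = 255.5 nm


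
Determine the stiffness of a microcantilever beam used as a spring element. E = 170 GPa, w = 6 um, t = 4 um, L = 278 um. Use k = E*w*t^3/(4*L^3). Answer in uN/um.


Step 1: Convert E to consistent units (1 GPa = 1000 uN/um^2).
E = 170 GPa = 170000 uN/um^2
Step 2: Compute t^3 = 4^3 = 64
Step 3: Compute L^3 = 278^3 = 21484952
Step 4: k = 170000 * 6 * 64 / (4 * 21484952)
k = 0.7596 uN/um


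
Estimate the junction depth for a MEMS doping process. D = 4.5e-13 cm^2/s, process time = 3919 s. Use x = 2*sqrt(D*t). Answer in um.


Step 1: Compute D*t = 4.5e-13 * 3919 = 1.76355e-09 cm^2
Step 2: sqrt(D*t) = 4.199e-05 cm
Step 3: x = 2 * 4.199e-05 cm = 8.398e-05 cm
Step 4: Convert to um (1 cm = 1e4 um): x = 0.84 um


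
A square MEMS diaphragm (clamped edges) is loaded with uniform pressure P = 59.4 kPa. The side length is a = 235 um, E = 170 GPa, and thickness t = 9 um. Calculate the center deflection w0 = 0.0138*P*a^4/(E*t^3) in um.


Step 1: Convert pressure to compatible units (E is in GPa, so P in GPa).
P = 59.4 kPa = 59.4e-6 GPa
Step 2: Compute numerator: 0.0138 * P * a^4.
a^4 = 235^4 = 3049800625
numerator = 0.0138 * 59.4e-6 * 3049800625 = 2.5e+03
Step 3: Compute denominator: E * t^3 = 170 * 9^3 = 123930
Step 4: w0 = numerator / denominator = 2.5e+03 / 123930 = 0.0202 um


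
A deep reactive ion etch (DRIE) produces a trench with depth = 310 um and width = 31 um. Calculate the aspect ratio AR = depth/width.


Step 1: AR = depth / width
Step 2: AR = 310 / 31
AR = 10.0


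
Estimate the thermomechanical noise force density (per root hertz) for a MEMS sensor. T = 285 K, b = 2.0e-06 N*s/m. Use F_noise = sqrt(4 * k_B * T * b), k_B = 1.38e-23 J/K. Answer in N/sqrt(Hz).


Step 1: Compute 4 * k_B * T * b
= 4 * 1.38e-23 * 285 * 2.0e-06
= 3.1464e-26 N^2/Hz
Step 2: F_noise = sqrt(3.1464e-26)
F_noise = 1.77e-13 N/sqrt(Hz)


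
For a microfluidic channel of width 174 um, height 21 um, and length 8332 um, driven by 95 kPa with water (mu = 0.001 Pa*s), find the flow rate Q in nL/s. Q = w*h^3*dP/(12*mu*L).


Step 1: Convert all dimensions to SI (meters).
w = 174e-6 m, h = 21e-6 m, L = 8332e-6 m, dP = 95e3 Pa
Step 2: Q = w * h^3 * dP / (12 * mu * L)
Q = 174e-6 * (21e-6)^3 * 95e3 / (12 * 0.001 * 8332e-6) = 1.53108827e-09 m^3/s
Step 3: Convert Q from m^3/s to nL/s (1 m^3 = 1e12 nL, so multiply by 1e12).
Q = 1531.088 nL/s


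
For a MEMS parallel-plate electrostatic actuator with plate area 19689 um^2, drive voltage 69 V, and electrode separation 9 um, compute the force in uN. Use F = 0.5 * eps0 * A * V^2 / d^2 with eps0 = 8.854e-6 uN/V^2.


Step 1: Identify parameters.
eps0 = 8.854e-6 uN/V^2, A = 19689 um^2, V = 69 V, d = 9 um
Step 2: Compute V^2 = 69^2 = 4761
Step 3: Compute d^2 = 9^2 = 81
Step 4: F = 0.5 * 8.854e-6 * 19689 * 4761 / 81
F = 5.123 uN


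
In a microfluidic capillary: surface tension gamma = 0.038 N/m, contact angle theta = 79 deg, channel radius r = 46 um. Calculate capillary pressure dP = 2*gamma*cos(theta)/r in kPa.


Step 1: cos(79 deg) = 0.1908
Step 2: Convert r to m: r = 46e-6 m
Step 3: dP = 2 * 0.038 * 0.1908 / 46e-6 = 315.2 Pa
Step 4: Convert Pa to kPa (divide by 1000).
dP = 0.32 kPa


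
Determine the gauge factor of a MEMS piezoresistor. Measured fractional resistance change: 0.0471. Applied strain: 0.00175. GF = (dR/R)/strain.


Step 1: Identify values.
dR/R = 0.0471, strain = 0.00175
Step 2: GF = (dR/R) / strain = 0.0471 / 0.00175
GF = 26.9


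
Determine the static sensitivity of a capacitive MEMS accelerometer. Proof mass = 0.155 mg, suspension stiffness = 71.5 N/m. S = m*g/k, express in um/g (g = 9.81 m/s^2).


Step 1: Convert mass: m = 0.155 mg = 1.55e-07 kg
Step 2: S = m * g / k = 1.55e-07 * 9.81 / 71.5
Step 3: S = 2.13e-08 m/g
Step 4: Convert to um/g: S = 0.021 um/g


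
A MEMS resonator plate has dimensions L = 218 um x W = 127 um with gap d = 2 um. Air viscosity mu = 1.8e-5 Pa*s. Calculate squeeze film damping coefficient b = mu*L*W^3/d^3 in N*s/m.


Step 1: Convert to SI.
L = 218e-6 m, W = 127e-6 m, d = 2e-6 m
Step 2: W^3 = (127e-6)^3 = 2.05e-12 m^3
Step 3: d^3 = (2e-6)^3 = 8.00e-18 m^3
Step 4: b = 1.8e-5 * 218e-6 * 2.05e-12 / 8.00e-18
b = 1.00e-03 N*s/m


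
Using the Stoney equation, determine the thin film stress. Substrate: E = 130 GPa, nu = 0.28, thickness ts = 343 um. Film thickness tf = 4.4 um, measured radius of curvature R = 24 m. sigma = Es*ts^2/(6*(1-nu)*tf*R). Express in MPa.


Step 1: Compute numerator: Es * ts^2 = 130 * 343^2 = 15294370 (GPa*um^2)
Step 2: Compute denominator (R in um): 6*(1-nu)*tf*R = 6*0.72*4.4*24e6 = 456192000.0 (um^2)
Step 3: sigma (GPa) = 15294370 / 456192000.0 = 3.3526e-02 GPa
Step 4: Convert to MPa (x1000): sigma = 33.5 MPa


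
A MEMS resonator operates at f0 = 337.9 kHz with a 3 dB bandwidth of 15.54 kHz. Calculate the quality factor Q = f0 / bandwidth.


Step 1: Q = f0 / bandwidth
Step 2: Q = 337.9 / 15.54
Q = 21.7


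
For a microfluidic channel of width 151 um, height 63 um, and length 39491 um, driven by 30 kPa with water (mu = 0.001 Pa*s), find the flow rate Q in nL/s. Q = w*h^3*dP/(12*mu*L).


Step 1: Convert all dimensions to SI (meters).
w = 151e-6 m, h = 63e-6 m, L = 39491e-6 m, dP = 30e3 Pa
Step 2: Q = w * h^3 * dP / (12 * mu * L)
Q = 151e-6 * (63e-6)^3 * 30e3 / (12 * 0.001 * 39491e-6) = 2.39023429e-09 m^3/s
Step 3: Convert Q from m^3/s to nL/s (1 m^3 = 1e12 nL, so multiply by 1e12).
Q = 2390.234 nL/s


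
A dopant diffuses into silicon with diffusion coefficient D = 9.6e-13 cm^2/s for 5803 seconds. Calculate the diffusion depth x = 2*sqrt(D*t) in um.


Step 1: Compute D*t = 9.6e-13 * 5803 = 5.57088e-09 cm^2
Step 2: sqrt(D*t) = 7.46383e-05 cm
Step 3: x = 2 * 7.46383e-05 cm = 1.492766e-04 cm
Step 4: Convert to um (1 cm = 1e4 um): x = 1.493 um


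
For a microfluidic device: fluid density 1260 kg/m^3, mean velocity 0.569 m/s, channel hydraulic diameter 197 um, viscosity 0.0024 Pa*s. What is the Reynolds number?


Step 1: Convert Dh to meters: Dh = 197e-6 m
Step 2: Re = rho * v * Dh / mu
Re = 1260 * 0.569 * 197e-6 / 0.0024
Re = 58.849


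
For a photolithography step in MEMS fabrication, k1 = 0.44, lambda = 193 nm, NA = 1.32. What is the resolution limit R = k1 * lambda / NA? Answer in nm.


Step 1: Identify values: k1 = 0.44, lambda = 193 nm, NA = 1.32
Step 2: R = k1 * lambda / NA
R = 0.44 * 193 / 1.32
R = 64.3 nm


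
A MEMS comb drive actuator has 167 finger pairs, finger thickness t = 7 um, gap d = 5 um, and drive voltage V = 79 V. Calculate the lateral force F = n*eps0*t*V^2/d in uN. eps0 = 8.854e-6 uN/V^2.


Step 1: Parameters: n=167, eps0=8.854e-6 uN/V^2, t=7 um, V=79 V, d=5 um
Step 2: V^2 = 6241
Step 3: F = 167 * 8.854e-6 * 7 * 6241 / 5
F = 12.919 uN


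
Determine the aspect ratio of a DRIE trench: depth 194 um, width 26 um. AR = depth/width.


Step 1: AR = depth / width
Step 2: AR = 194 / 26
AR = 7.5


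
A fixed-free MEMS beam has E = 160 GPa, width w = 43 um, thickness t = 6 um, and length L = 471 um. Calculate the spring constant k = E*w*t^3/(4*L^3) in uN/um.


Step 1: Convert E to consistent units (1 GPa = 1000 uN/um^2).
E = 160 GPa = 160000 uN/um^2
Step 2: Compute t^3 = 6^3 = 216
Step 3: Compute L^3 = 471^3 = 104487111
Step 4: k = 160000 * 43 * 216 / (4 * 104487111)
k = 3.5557 uN/um


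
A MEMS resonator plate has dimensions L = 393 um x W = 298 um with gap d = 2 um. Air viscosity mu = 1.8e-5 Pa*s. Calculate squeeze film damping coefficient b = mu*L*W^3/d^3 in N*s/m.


Step 1: Convert to SI.
L = 393e-6 m, W = 298e-6 m, d = 2e-6 m
Step 2: W^3 = (298e-6)^3 = 2.65e-11 m^3
Step 3: d^3 = (2e-6)^3 = 8.00e-18 m^3
Step 4: b = 1.8e-5 * 393e-6 * 2.65e-11 / 8.00e-18
b = 2.34e-02 N*s/m


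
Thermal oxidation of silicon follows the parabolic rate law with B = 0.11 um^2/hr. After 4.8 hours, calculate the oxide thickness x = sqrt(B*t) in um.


Step 1: Compute B*t = 0.11 * 4.8 = 0.528
Step 2: x = sqrt(0.528)
x = 0.727 um


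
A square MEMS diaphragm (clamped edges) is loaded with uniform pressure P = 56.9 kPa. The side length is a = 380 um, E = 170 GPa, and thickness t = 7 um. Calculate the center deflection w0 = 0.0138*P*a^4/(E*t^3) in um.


Step 1: Convert pressure to compatible units (E is in GPa, so P in GPa).
P = 56.9 kPa = 56.9e-6 GPa
Step 2: Compute numerator: 0.0138 * P * a^4.
a^4 = 380^4 = 20851360000
numerator = 0.0138 * 56.9e-6 * 20851360000 = 1.63729e+04
Step 3: Compute denominator: E * t^3 = 170 * 7^3 = 58310
Step 4: w0 = numerator / denominator = 1.63729e+04 / 58310 = 0.2808 um


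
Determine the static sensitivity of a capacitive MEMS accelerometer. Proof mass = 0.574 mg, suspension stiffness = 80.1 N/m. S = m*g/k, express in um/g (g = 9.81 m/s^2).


Step 1: Convert mass: m = 0.574 mg = 5.74e-07 kg
Step 2: S = m * g / k = 5.74e-07 * 9.81 / 80.1
Step 3: S = 7.03e-08 m/g
Step 4: Convert to um/g: S = 0.07 um/g


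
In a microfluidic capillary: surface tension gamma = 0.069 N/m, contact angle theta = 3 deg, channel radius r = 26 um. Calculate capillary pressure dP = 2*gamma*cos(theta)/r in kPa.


Step 1: cos(3 deg) = 0.9986
Step 2: Convert r to m: r = 26e-6 m
Step 3: dP = 2 * 0.069 * 0.9986 / 26e-6 = 5300.3 Pa
Step 4: Convert Pa to kPa (divide by 1000).
dP = 5.3 kPa


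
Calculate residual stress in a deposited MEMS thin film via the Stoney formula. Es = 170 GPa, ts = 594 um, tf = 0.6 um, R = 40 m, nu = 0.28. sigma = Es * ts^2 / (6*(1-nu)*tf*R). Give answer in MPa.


Step 1: Compute numerator: Es * ts^2 = 170 * 594^2 = 59982120 (GPa*um^2)
Step 2: Compute denominator (R in um): 6*(1-nu)*tf*R = 6*0.72*0.6*40e6 = 103680000.0 (um^2)
Step 3: sigma (GPa) = 59982120 / 103680000.0 = 5.78531e-01 GPa
Step 4: Convert to MPa (x1000): sigma = 578.5 MPa


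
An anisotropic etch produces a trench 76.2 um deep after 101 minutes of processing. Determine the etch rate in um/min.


Step 1: Etch rate = depth / time
Step 2: rate = 76.2 / 101
rate = 0.754 um/min


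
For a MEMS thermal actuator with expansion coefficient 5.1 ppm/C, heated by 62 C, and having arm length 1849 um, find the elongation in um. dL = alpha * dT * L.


Step 1: Convert CTE: alpha = 5.1 ppm/C = 5.1e-6 /C
Step 2: dL = 5.1e-6 * 62 * 1849
dL = 0.5847 um


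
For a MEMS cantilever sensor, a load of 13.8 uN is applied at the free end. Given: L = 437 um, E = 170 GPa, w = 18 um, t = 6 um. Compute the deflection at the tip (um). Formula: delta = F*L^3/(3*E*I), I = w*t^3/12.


Step 1: Calculate the second moment of area.
I = w * t^3 / 12 = 18 * 6^3 / 12 = 324.0 um^4
Step 2: Convert E to consistent units (1 GPa = 1000 uN/um^2).
E = 170 GPa = 170000 uN/um^2
Step 3: Calculate tip deflection.
delta = F * L^3 / (3 * E * I)
delta = 13.8 * 437^3 / (3 * 170000 * 324.0)
delta = 6.9696 um


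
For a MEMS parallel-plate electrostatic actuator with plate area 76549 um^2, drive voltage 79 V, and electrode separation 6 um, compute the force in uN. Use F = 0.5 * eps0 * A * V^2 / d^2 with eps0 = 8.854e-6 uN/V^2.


Step 1: Identify parameters.
eps0 = 8.854e-6 uN/V^2, A = 76549 um^2, V = 79 V, d = 6 um
Step 2: Compute V^2 = 79^2 = 6241
Step 3: Compute d^2 = 6^2 = 36
Step 4: F = 0.5 * 8.854e-6 * 76549 * 6241 / 36
F = 58.749 uN


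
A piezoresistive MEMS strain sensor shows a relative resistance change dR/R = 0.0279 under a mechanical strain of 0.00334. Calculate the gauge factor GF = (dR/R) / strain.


Step 1: Identify values.
dR/R = 0.0279, strain = 0.00334
Step 2: GF = (dR/R) / strain = 0.0279 / 0.00334
GF = 8.4


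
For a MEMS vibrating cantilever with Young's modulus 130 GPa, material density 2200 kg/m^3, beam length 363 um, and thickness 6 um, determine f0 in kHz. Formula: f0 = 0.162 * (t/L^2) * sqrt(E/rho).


Step 1: Convert units to SI.
t_SI = 6e-6 m, L_SI = 363e-6 m
Step 2: Calculate sqrt(E/rho).
sqrt(130e9 / 2200) = 7687.06 m/s
Step 3: Compute f0.
f0 = 0.162 * 6e-6 / (363e-6)^2 * 7687.06 = 56703.9 Hz = 56.7 kHz


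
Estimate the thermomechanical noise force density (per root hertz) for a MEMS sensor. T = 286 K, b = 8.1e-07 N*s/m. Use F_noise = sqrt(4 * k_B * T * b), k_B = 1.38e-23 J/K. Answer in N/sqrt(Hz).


Step 1: Compute 4 * k_B * T * b
= 4 * 1.38e-23 * 286 * 8.1e-07
= 1.2788e-26 N^2/Hz
Step 2: F_noise = sqrt(1.2788e-26)
F_noise = 1.13e-13 N/sqrt(Hz)


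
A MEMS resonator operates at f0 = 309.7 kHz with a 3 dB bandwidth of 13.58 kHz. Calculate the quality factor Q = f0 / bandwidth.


Step 1: Q = f0 / bandwidth
Step 2: Q = 309.7 / 13.58
Q = 22.8


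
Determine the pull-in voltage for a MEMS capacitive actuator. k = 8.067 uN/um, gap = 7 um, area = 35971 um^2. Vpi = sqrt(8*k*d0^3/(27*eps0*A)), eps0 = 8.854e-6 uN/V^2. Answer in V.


Step 1: Compute numerator: 8 * k * d0^3 = 8 * 8.067 * 7^3 = 22135.848
Step 2: Compute denominator: 27 * eps0 * A = 27 * 8.854e-6 * 35971 = 8.599155
Step 3: Vpi = sqrt(22135.848 / 8.599155)
Vpi = 50.74 V


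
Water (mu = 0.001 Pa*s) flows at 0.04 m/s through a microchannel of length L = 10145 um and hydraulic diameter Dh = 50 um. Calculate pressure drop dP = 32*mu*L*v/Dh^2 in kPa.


Step 1: Convert to SI: L = 10145e-6 m, Dh = 50e-6 m
Step 2: dP = 32 * 0.001 * 10145e-6 * 0.04 / (50e-6)^2
Step 3: dP = 5194.24 Pa
Step 4: Convert to kPa: dP = 5.19 kPa


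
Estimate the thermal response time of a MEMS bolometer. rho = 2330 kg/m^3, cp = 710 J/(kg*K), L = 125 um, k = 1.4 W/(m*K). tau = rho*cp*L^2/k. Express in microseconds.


Step 1: Convert L to m: L = 125e-6 m
Step 2: L^2 = (125e-6)^2 = 1.5625e-08 m^2
Step 3: tau = 2330 * 710 * 1.5625e-08 / 1.4 = 1.84631696e-02 s
Step 4: Convert to microseconds (multiply by 1e6).
tau = 18463.17 us


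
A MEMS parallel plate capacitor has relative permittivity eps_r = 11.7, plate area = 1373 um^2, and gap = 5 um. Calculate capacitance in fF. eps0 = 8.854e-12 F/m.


Step 1: Convert area to m^2: A = 1373e-12 m^2
Step 2: Convert gap to m: d = 5e-6 m
Step 3: C = eps0 * eps_r * A / d
C = 8.854e-12 * 11.7 * 1373e-12 / 5e-6
Step 4: Convert to fF (multiply by 1e15).
C = 28.45 fF


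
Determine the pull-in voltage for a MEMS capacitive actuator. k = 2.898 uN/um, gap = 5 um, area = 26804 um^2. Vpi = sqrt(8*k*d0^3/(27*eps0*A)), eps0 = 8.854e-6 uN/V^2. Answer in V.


Step 1: Compute numerator: 8 * k * d0^3 = 8 * 2.898 * 5^3 = 2898.0
Step 2: Compute denominator: 27 * eps0 * A = 27 * 8.854e-6 * 26804 = 6.407711
Step 3: Vpi = sqrt(2898.0 / 6.407711)
Vpi = 21.27 V


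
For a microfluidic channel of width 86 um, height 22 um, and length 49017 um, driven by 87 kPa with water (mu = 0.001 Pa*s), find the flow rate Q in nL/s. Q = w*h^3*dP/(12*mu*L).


Step 1: Convert all dimensions to SI (meters).
w = 86e-6 m, h = 22e-6 m, L = 49017e-6 m, dP = 87e3 Pa
Step 2: Q = w * h^3 * dP / (12 * mu * L)
Q = 86e-6 * (22e-6)^3 * 87e3 / (12 * 0.001 * 49017e-6) = 1.3544338e-10 m^3/s
Step 3: Convert Q from m^3/s to nL/s (1 m^3 = 1e12 nL, so multiply by 1e12).
Q = 135.443 nL/s


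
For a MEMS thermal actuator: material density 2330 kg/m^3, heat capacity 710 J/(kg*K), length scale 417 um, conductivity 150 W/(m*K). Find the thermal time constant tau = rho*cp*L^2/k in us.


Step 1: Convert L to m: L = 417e-6 m
Step 2: L^2 = (417e-6)^2 = 1.73889e-07 m^2
Step 3: tau = 2330 * 710 * 1.73889e-07 / 150 = 1.91776382e-03 s
Step 4: Convert to microseconds (multiply by 1e6).
tau = 1917.764 us


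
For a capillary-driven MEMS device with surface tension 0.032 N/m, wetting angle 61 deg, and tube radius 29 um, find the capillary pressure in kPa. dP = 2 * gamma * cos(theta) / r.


Step 1: cos(61 deg) = 0.4848
Step 2: Convert r to m: r = 29e-6 m
Step 3: dP = 2 * 0.032 * 0.4848 / 29e-6 = 1069.9 Pa
Step 4: Convert Pa to kPa (divide by 1000).
dP = 1.07 kPa


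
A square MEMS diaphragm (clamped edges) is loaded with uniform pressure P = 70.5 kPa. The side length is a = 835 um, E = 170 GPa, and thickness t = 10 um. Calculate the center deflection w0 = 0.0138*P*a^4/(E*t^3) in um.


Step 1: Convert pressure to compatible units (E is in GPa, so P in GPa).
P = 70.5 kPa = 70.5e-6 GPa
Step 2: Compute numerator: 0.0138 * P * a^4.
a^4 = 835^4 = 486122700625
numerator = 0.0138 * 70.5e-6 * 486122700625 = 4.729488e+05
Step 3: Compute denominator: E * t^3 = 170 * 10^3 = 170000
Step 4: w0 = numerator / denominator = 4.729488e+05 / 170000 = 2.7821 um


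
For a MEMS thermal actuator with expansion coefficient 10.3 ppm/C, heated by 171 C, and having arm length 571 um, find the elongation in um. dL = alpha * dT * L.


Step 1: Convert CTE: alpha = 10.3 ppm/C = 10.3e-6 /C
Step 2: dL = 10.3e-6 * 171 * 571
dL = 1.0057 um


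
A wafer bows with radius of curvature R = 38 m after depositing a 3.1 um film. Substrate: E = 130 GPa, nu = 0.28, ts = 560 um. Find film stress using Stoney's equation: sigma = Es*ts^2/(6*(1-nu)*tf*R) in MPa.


Step 1: Compute numerator: Es * ts^2 = 130 * 560^2 = 40768000 (GPa*um^2)
Step 2: Compute denominator (R in um): 6*(1-nu)*tf*R = 6*0.72*3.1*38e6 = 508896000.0 (um^2)
Step 3: sigma (GPa) = 40768000 / 508896000.0 = 8.0111e-02 GPa
Step 4: Convert to MPa (x1000): sigma = 80.1 MPa


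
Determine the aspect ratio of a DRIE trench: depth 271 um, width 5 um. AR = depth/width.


Step 1: AR = depth / width
Step 2: AR = 271 / 5
AR = 54.2


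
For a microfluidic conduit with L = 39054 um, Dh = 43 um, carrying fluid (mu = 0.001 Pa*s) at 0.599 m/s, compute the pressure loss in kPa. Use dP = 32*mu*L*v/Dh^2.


Step 1: Convert to SI: L = 39054e-6 m, Dh = 43e-6 m
Step 2: dP = 32 * 0.001 * 39054e-6 * 0.599 / (43e-6)^2
Step 3: dP = 404860.50 Pa
Step 4: Convert to kPa: dP = 404.86 kPa


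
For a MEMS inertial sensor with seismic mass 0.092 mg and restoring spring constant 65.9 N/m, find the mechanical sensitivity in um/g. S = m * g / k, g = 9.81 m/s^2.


Step 1: Convert mass: m = 0.092 mg = 9.20e-08 kg
Step 2: S = m * g / k = 9.20e-08 * 9.81 / 65.9
Step 3: S = 1.37e-08 m/g
Step 4: Convert to um/g: S = 0.014 um/g


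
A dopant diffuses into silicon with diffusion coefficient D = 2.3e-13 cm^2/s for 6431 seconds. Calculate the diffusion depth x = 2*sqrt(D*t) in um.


Step 1: Compute D*t = 2.3e-13 * 6431 = 1.47913e-09 cm^2
Step 2: sqrt(D*t) = 3.8459e-05 cm
Step 3: x = 2 * 3.8459e-05 cm = 7.6918e-05 cm
Step 4: Convert to um (1 cm = 1e4 um): x = 0.769 um


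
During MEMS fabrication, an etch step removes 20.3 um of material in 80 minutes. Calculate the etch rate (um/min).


Step 1: Etch rate = depth / time
Step 2: rate = 20.3 / 80
rate = 0.254 um/min


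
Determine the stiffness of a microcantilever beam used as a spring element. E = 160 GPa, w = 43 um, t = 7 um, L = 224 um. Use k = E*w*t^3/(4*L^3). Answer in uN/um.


Step 1: Convert E to consistent units (1 GPa = 1000 uN/um^2).
E = 160 GPa = 160000 uN/um^2
Step 2: Compute t^3 = 7^3 = 343
Step 3: Compute L^3 = 224^3 = 11239424
Step 4: k = 160000 * 43 * 343 / (4 * 11239424)
k = 52.4902 uN/um


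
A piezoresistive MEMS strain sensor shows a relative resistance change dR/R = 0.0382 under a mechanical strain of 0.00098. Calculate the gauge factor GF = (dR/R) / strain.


Step 1: Identify values.
dR/R = 0.0382, strain = 0.00098
Step 2: GF = (dR/R) / strain = 0.0382 / 0.00098
GF = 39.0


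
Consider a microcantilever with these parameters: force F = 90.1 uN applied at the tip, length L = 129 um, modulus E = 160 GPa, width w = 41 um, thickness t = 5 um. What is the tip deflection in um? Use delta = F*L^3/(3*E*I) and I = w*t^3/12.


Step 1: Calculate the second moment of area.
I = w * t^3 / 12 = 41 * 5^3 / 12 = 427.0833 um^4
Step 2: Convert E to consistent units (1 GPa = 1000 uN/um^2).
E = 160 GPa = 160000 uN/um^2
Step 3: Calculate tip deflection.
delta = F * L^3 / (3 * E * I)
delta = 90.1 * 129^3 / (3 * 160000 * 427.0833)
delta = 0.9435 um


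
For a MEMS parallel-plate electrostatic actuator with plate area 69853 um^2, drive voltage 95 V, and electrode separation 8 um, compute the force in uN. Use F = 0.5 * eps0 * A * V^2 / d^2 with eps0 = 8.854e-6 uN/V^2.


Step 1: Identify parameters.
eps0 = 8.854e-6 uN/V^2, A = 69853 um^2, V = 95 V, d = 8 um
Step 2: Compute V^2 = 95^2 = 9025
Step 3: Compute d^2 = 8^2 = 64
Step 4: F = 0.5 * 8.854e-6 * 69853 * 9025 / 64
F = 43.608 uN


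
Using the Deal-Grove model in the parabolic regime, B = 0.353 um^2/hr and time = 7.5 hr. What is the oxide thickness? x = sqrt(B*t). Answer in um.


Step 1: Compute B*t = 0.353 * 7.5 = 2.6475
Step 2: x = sqrt(2.6475)
x = 1.627 um


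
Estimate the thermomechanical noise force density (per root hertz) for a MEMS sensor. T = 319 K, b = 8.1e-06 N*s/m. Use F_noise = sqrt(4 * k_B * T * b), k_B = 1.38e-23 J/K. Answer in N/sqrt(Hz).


Step 1: Compute 4 * k_B * T * b
= 4 * 1.38e-23 * 319 * 8.1e-06
= 1.4263e-25 N^2/Hz
Step 2: F_noise = sqrt(1.4263e-25)
F_noise = 3.78e-13 N/sqrt(Hz)


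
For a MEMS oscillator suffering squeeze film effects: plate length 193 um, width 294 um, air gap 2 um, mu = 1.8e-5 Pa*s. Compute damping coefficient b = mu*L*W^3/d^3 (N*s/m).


Step 1: Convert to SI.
L = 193e-6 m, W = 294e-6 m, d = 2e-6 m
Step 2: W^3 = (294e-6)^3 = 2.54e-11 m^3
Step 3: d^3 = (2e-6)^3 = 8.00e-18 m^3
Step 4: b = 1.8e-5 * 193e-6 * 2.54e-11 / 8.00e-18
b = 1.10e-02 N*s/m


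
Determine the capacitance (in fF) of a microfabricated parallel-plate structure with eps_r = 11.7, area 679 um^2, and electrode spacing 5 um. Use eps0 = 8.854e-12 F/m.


Step 1: Convert area to m^2: A = 679e-12 m^2
Step 2: Convert gap to m: d = 5e-6 m
Step 3: C = eps0 * eps_r * A / d
C = 8.854e-12 * 11.7 * 679e-12 / 5e-6
Step 4: Convert to fF (multiply by 1e15).
C = 14.07 fF


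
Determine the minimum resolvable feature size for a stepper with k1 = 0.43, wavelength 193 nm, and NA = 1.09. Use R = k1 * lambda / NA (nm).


Step 1: Identify values: k1 = 0.43, lambda = 193 nm, NA = 1.09
Step 2: R = k1 * lambda / NA
R = 0.43 * 193 / 1.09
R = 76.1 nm


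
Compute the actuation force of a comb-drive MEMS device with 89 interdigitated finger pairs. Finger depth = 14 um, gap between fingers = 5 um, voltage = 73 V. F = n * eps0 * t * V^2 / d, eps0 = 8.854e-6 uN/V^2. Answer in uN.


Step 1: Parameters: n=89, eps0=8.854e-6 uN/V^2, t=14 um, V=73 V, d=5 um
Step 2: V^2 = 5329
Step 3: F = 89 * 8.854e-6 * 14 * 5329 / 5
F = 11.758 uN


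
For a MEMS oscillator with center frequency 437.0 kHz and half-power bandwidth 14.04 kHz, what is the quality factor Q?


Step 1: Q = f0 / bandwidth
Step 2: Q = 437.0 / 14.04
Q = 31.1


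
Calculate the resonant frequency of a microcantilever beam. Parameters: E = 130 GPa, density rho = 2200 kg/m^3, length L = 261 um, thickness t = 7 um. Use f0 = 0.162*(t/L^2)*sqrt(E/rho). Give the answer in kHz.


Step 1: Convert units to SI.
t_SI = 7e-6 m, L_SI = 261e-6 m
Step 2: Calculate sqrt(E/rho).
sqrt(130e9 / 2200) = 7687.06 m/s
Step 3: Compute f0.
f0 = 0.162 * 7e-6 / (261e-6)^2 * 7687.06 = 127965.3 Hz = 127.97 kHz


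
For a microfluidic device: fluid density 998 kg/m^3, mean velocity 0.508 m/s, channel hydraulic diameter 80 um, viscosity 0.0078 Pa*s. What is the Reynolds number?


Step 1: Convert Dh to meters: Dh = 80e-6 m
Step 2: Re = rho * v * Dh / mu
Re = 998 * 0.508 * 80e-6 / 0.0078
Re = 5.2


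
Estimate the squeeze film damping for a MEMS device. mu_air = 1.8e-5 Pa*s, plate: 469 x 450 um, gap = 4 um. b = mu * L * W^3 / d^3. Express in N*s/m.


Step 1: Convert to SI.
L = 469e-6 m, W = 450e-6 m, d = 4e-6 m
Step 2: W^3 = (450e-6)^3 = 9.11e-11 m^3
Step 3: d^3 = (4e-6)^3 = 6.40e-17 m^3
Step 4: b = 1.8e-5 * 469e-6 * 9.11e-11 / 6.40e-17
b = 1.20e-02 N*s/m


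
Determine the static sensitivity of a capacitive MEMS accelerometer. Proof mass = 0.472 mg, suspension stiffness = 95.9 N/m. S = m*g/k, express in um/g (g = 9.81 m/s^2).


Step 1: Convert mass: m = 0.472 mg = 4.72e-07 kg
Step 2: S = m * g / k = 4.72e-07 * 9.81 / 95.9
Step 3: S = 4.83e-08 m/g
Step 4: Convert to um/g: S = 0.048 um/g


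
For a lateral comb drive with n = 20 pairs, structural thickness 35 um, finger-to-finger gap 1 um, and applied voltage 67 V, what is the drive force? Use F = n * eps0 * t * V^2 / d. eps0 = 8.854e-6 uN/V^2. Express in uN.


Step 1: Parameters: n=20, eps0=8.854e-6 uN/V^2, t=35 um, V=67 V, d=1 um
Step 2: V^2 = 4489
Step 3: F = 20 * 8.854e-6 * 35 * 4489 / 1
F = 27.822 uN


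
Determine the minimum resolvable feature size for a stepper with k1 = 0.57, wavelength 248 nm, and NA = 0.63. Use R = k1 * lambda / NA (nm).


Step 1: Identify values: k1 = 0.57, lambda = 248 nm, NA = 0.63
Step 2: R = k1 * lambda / NA
R = 0.57 * 248 / 0.63
R = 224.4 nm


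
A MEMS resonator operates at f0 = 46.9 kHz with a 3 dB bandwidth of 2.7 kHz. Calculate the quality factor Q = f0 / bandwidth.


Step 1: Q = f0 / bandwidth
Step 2: Q = 46.9 / 2.7
Q = 17.4


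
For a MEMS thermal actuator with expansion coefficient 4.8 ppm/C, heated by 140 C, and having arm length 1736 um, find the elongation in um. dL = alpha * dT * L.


Step 1: Convert CTE: alpha = 4.8 ppm/C = 4.8e-6 /C
Step 2: dL = 4.8e-6 * 140 * 1736
dL = 1.1666 um


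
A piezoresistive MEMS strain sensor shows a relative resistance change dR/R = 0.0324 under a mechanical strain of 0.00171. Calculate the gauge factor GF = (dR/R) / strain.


Step 1: Identify values.
dR/R = 0.0324, strain = 0.00171
Step 2: GF = (dR/R) / strain = 0.0324 / 0.00171
GF = 18.9


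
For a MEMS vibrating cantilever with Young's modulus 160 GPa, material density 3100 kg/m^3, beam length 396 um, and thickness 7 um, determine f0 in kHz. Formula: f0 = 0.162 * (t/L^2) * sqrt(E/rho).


Step 1: Convert units to SI.
t_SI = 7e-6 m, L_SI = 396e-6 m
Step 2: Calculate sqrt(E/rho).
sqrt(160e9 / 3100) = 7184.21 m/s
Step 3: Compute f0.
f0 = 0.162 * 7e-6 / (396e-6)^2 * 7184.21 = 51951.9 Hz = 51.95 kHz


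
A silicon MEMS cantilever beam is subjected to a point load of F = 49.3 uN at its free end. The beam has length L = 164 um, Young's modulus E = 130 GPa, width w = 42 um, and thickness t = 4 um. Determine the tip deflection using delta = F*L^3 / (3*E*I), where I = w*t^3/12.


Step 1: Calculate the second moment of area.
I = w * t^3 / 12 = 42 * 4^3 / 12 = 224.0 um^4
Step 2: Convert E to consistent units (1 GPa = 1000 uN/um^2).
E = 130 GPa = 130000 uN/um^2
Step 3: Calculate tip deflection.
delta = F * L^3 / (3 * E * I)
delta = 49.3 * 164^3 / (3 * 130000 * 224.0)
delta = 2.4892 um


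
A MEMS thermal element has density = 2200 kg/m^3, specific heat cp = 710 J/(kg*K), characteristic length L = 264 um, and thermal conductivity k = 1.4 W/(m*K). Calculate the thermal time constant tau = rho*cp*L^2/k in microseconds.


Step 1: Convert L to m: L = 264e-6 m
Step 2: L^2 = (264e-6)^2 = 6.9696e-08 m^2
Step 3: tau = 2200 * 710 * 6.9696e-08 / 1.4 = 7.776082286e-02 s
Step 4: Convert to microseconds (multiply by 1e6).
tau = 77760.823 us


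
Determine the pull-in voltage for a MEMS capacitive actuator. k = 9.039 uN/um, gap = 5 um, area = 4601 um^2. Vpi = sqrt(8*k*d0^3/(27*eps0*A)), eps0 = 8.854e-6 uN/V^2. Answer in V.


Step 1: Compute numerator: 8 * k * d0^3 = 8 * 9.039 * 5^3 = 9039.0
Step 2: Compute denominator: 27 * eps0 * A = 27 * 8.854e-6 * 4601 = 1.099906
Step 3: Vpi = sqrt(9039.0 / 1.099906)
Vpi = 90.65 V


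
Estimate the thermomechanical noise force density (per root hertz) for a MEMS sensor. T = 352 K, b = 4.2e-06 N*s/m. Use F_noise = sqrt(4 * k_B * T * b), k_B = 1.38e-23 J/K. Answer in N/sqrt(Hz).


Step 1: Compute 4 * k_B * T * b
= 4 * 1.38e-23 * 352 * 4.2e-06
= 8.1608e-26 N^2/Hz
Step 2: F_noise = sqrt(8.1608e-26)
F_noise = 2.86e-13 N/sqrt(Hz)


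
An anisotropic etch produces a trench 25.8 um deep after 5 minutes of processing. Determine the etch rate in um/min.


Step 1: Etch rate = depth / time
Step 2: rate = 25.8 / 5
rate = 5.16 um/min


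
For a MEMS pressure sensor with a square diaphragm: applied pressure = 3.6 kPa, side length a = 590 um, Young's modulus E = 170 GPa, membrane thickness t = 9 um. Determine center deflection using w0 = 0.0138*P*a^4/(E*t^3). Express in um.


Step 1: Convert pressure to compatible units (E is in GPa, so P in GPa).
P = 3.6 kPa = 3.6e-6 GPa
Step 2: Compute numerator: 0.0138 * P * a^4.
a^4 = 590^4 = 121173610000
numerator = 0.0138 * 3.6e-6 * 121173610000 = 6.0199e+03
Step 3: Compute denominator: E * t^3 = 170 * 9^3 = 123930
Step 4: w0 = numerator / denominator = 6.0199e+03 / 123930 = 0.0486 um


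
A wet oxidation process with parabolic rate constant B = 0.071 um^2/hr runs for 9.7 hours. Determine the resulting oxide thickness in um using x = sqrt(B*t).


Step 1: Compute B*t = 0.071 * 9.7 = 0.6887
Step 2: x = sqrt(0.6887)
x = 0.83 um


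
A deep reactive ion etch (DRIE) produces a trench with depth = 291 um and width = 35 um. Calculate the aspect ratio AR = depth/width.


Step 1: AR = depth / width
Step 2: AR = 291 / 35
AR = 8.3


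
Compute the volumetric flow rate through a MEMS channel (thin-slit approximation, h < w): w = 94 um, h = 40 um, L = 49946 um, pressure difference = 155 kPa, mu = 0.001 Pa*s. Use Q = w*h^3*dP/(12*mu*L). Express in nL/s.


Step 1: Convert all dimensions to SI (meters).
w = 94e-6 m, h = 40e-6 m, L = 49946e-6 m, dP = 155e3 Pa
Step 2: Q = w * h^3 * dP / (12 * mu * L)
Q = 94e-6 * (40e-6)^3 * 155e3 / (12 * 0.001 * 49946e-6) = 1.55581361e-09 m^3/s
Step 3: Convert Q from m^3/s to nL/s (1 m^3 = 1e12 nL, so multiply by 1e12).
Q = 1555.814 nL/s


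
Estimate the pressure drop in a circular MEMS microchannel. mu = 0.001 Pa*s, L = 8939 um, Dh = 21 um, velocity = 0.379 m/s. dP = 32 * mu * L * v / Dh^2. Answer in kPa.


Step 1: Convert to SI: L = 8939e-6 m, Dh = 21e-6 m
Step 2: dP = 32 * 0.001 * 8939e-6 * 0.379 / (21e-6)^2
Step 3: dP = 245832.63 Pa
Step 4: Convert to kPa: dP = 245.83 kPa


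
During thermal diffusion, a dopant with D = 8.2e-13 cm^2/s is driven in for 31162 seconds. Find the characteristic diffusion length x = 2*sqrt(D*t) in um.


Step 1: Compute D*t = 8.2e-13 * 31162 = 2.555284e-08 cm^2
Step 2: sqrt(D*t) = 1.59853e-04 cm
Step 3: x = 2 * 1.59853e-04 cm = 3.19706e-04 cm
Step 4: Convert to um (1 cm = 1e4 um): x = 3.197 um


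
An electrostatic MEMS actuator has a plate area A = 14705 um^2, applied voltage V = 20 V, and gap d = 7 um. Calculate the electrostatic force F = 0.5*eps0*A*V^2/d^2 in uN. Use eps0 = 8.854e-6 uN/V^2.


Step 1: Identify parameters.
eps0 = 8.854e-6 uN/V^2, A = 14705 um^2, V = 20 V, d = 7 um
Step 2: Compute V^2 = 20^2 = 400
Step 3: Compute d^2 = 7^2 = 49
Step 4: F = 0.5 * 8.854e-6 * 14705 * 400 / 49
F = 0.531 uN
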